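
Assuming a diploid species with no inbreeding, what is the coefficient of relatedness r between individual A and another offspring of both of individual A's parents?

Each parent–offspring link contributes a factor of 1/2, and independent paths through distinct common ancestors add.
Full sibs share both parents — two paths of length 2: r = 2·(1/2)^2 = 1/2.

0.5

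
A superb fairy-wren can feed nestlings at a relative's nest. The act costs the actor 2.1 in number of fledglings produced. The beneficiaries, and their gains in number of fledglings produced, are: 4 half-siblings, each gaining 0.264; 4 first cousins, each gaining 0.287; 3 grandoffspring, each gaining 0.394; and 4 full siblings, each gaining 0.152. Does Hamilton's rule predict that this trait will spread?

Hamilton's rule: the trait is favored when the sum of r·B over every recipient exceeds the actor's cost C.
r to a half-sibling = 0.25 (half-sibs share one parent — one path of length 2: r = (1/2)^2 = 1/4).
r to a first cousin = 0.125 (first cousins share one grandparent pair — two paths of length 4: r = 2·(1/2)^4 = 1/8).
r to a grandoffspring = 1/4 (two parent–offspring links: r = (1/2)^2 = 1/4).
r to a full sibling = 0.5 (full sibs share both parents — two paths of length 2: r = 2·(1/2)^2 = 1/2).
Summing one r·B term per recipient: 4·0.25·0.264 + 4·0.125·0.287 + 3·0.25·0.394 + 4·0.5·0.152 = 1.007.
1.007 < 2.1: the indirect benefit is less than the cost.

No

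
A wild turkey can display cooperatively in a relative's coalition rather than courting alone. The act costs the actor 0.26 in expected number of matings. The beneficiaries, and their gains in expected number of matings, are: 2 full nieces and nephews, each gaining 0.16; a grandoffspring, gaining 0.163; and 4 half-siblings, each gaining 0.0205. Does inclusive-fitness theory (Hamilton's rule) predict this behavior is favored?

Hamilton's rule: the trait is favored when the sum of r·B over every recipient exceeds the actor's cost C.
r to a full niece or nephew = 1/4 (full aunt/uncle↔niece/nephew: two paths of length 3 through the shared grandparent pair: r = 2·(1/2)^3 = 1/4).
r to a grandoffspring = 0.25 (two parent–offspring links: r = (1/2)^2 = 1/4).
r to a half-sibling = 1/4 (half-sibs share one parent — one path of length 2: r = (1/2)^2 = 1/4).
Summing one r·B term per recipient: 2·0.25·0.16 + 1·0.25·0.163 + 4·0.25·0.0205 = 0.14125.
0.14125 < 0.26: the indirect benefit is less than the cost.

No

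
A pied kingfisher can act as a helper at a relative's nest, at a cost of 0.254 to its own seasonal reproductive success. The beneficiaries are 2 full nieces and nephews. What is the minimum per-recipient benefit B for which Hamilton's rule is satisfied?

0.508

r to a full niece or nephew = 1/4 (full aunt/uncle↔niece/nephew: two paths of length 3 through the shared grandparent pair: r = 2·(1/2)^3 = 1/4).
Hamilton's rule with n recipients of equal r: n·r·B > C, so B > C/(n·r) = 0.254/(2·0.25) = 0.508.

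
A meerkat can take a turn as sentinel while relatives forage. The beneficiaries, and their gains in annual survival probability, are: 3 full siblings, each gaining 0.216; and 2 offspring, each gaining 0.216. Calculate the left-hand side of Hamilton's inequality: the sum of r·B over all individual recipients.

0.54

r to a full sibling = 0.5 (full sibs share both parents — two paths of length 2: r = 2·(1/2)^2 = 1/2).
r to an offspring = 0.5 (one parent–offspring link: r = (1/2)^1 = 1/2).
Summing one r·B term per recipient: 3·0.5·0.216 + 2·0.5·0.216 = 0.54.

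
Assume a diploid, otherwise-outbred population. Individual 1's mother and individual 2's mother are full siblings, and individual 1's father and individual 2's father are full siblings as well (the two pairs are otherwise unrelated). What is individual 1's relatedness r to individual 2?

Independent pedigree routes through distinct common ancestors add.
Individual 1 and individual 2 are related in two ways: first cousins through their mothers (r = 1/8) and first cousins through their fathers (r = 1/8) — i.e. double first cousins.
r = 1/8 + 1/8 = 0.25.

0.25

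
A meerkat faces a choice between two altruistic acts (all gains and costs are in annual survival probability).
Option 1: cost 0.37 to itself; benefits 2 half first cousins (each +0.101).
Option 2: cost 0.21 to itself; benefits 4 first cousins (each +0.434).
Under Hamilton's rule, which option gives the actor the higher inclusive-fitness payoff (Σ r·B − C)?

Option 2

Option 1: r to a half first cousin = 0.0625.
Option 1: Σ r·B − C = (2·0.0625·0.101) − 0.37 = -0.357375.
Option 2: r to a first cousin = 0.125.
Option 2: Σ r·B − C = (4·0.125·0.434) − 0.21 = 0.007.
Option 2 has the higher net inclusive-fitness payoff.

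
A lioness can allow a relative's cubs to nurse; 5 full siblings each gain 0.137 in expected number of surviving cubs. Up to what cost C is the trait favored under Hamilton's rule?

r to a full sibling = 1/2 (full sibs share both parents — two paths of length 2: r = 2·(1/2)^2 = 1/2).
Hamilton's rule: n·r·B > C, so the trait is favored while C < n·r·B = 5·0.5·0.137 = 0.3425.

0.3425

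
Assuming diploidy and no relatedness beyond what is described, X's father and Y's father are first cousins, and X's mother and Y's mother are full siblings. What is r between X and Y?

0.15625

With two independent routes of shared ancestry, r is the sum of the two contributions.
X and Y are related in two ways: second cousins through their fathers (r = 1/32) and first cousins through their mothers (r = 1/8).
r = 1/32 + 1/8 = 5/32 = 0.15625.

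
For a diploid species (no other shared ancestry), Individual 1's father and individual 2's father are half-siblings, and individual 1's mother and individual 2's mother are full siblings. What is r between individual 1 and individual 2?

With two independent routes of shared ancestry, r is the sum of the two contributions.
Individual 1 and individual 2 are related in two ways: half first cousins through their fathers (r = 1/16) and first cousins through their mothers (r = 1/8).
r = 1/16 + 1/8 = 3/16 = 0.1875.

0.1875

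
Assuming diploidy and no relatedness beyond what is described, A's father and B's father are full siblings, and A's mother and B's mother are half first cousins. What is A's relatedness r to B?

With two independent routes of shared ancestry, r is the sum of the two contributions.
A and B are related in two ways: first cousins through their fathers (r = 1/8) and half second cousins through their mothers (r = 1/64).
r = 1/8 + 1/64 = 9/64 = 0.140625.

0.140625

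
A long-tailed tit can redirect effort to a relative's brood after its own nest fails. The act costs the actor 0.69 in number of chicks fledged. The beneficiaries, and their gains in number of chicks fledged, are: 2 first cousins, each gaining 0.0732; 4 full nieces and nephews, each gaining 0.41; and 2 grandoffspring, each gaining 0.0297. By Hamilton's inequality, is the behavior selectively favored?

Hamilton's rule: the trait is favored when the sum of r·B over every recipient exceeds the actor's cost C.
r to a first cousin = 0.125 (first cousins share one grandparent pair — two paths of length 4: r = 2·(1/2)^4 = 1/8).
r to a full niece or nephew = 0.25 (full aunt/uncle↔niece/nephew: two paths of length 3 through the shared grandparent pair: r = 2·(1/2)^3 = 1/4).
r to a grandoffspring = 0.25 (two parent–offspring links: r = (1/2)^2 = 1/4).
Summing one r·B term per recipient: 2·0.125·0.0732 + 4·0.25·0.41 + 2·0.25·0.0297 = 0.44315.
0.44315 < 0.69: the indirect benefit is less than the cost.

No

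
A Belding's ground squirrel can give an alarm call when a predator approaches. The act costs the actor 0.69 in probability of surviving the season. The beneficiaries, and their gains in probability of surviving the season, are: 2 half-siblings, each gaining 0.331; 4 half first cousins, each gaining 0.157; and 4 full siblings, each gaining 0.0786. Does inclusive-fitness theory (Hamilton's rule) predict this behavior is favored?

Hamilton's rule: the trait is favored when the sum of r·B over every recipient exceeds the actor's cost C.
r to a half-sibling = 0.25 (half-sibs share one parent — one path of length 2: r = (1/2)^2 = 1/4).
r to a half first cousin = 1/16 (half first cousins share one grandparent — one path of length 4: r = (1/2)^4 = 1/16).
r to a full sibling = 0.5 (full sibs share both parents — two paths of length 2: r = 2·(1/2)^2 = 1/2).
Summing one r·B term per recipient: 2·0.25·0.331 + 4·0.0625·0.157 + 4·0.5·0.0786 = 0.36195.
0.36195 < 0.69: the indirect benefit is less than the cost.

No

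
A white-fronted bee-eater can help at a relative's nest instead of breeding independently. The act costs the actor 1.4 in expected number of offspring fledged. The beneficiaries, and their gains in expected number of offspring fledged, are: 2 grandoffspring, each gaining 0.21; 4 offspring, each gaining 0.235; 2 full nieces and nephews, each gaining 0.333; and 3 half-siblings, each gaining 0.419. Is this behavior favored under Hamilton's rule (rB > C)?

Hamilton's rule: the trait is favored when the sum of r·B over every recipient exceeds the actor's cost C.
r to a grandoffspring = 0.25 (two parent–offspring links: r = (1/2)^2 = 1/4).
r to an offspring = 0.5 (one parent–offspring link: r = (1/2)^1 = 1/2).
r to a full niece or nephew = 0.25 (full aunt/uncle↔niece/nephew: two paths of length 3 through the shared grandparent pair: r = 2·(1/2)^3 = 1/4).
r to a half-sibling = 0.25 (half-sibs share one parent — one path of length 2: r = (1/2)^2 = 1/4).
Summing one r·B term per recipient: 2·0.25·0.21 + 4·0.5·0.235 + 2·0.25·0.333 + 3·0.25·0.419 = 1.05575.
1.05575 < 1.4: the indirect benefit is less than the cost.

No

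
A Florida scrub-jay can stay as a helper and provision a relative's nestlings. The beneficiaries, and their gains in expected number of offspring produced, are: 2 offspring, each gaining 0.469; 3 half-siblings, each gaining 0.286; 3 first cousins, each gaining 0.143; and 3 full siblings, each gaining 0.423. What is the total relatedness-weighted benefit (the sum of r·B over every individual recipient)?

r to an offspring = 1/2 (one parent–offspring link: r = (1/2)^1 = 1/2).
r to a half-sibling = 0.25 (half-sibs share one parent — one path of length 2: r = (1/2)^2 = 1/4).
r to a first cousin = 0.125 (first cousins share one grandparent pair — two paths of length 4: r = 2·(1/2)^4 = 1/8).
r to a full sibling = 0.5 (full sibs share both parents — two paths of length 2: r = 2·(1/2)^2 = 1/2).
Summing one r·B term per recipient: 2·0.5·0.469 + 3·0.25·0.286 + 3·0.125·0.143 + 3·0.5·0.423 = 1.371625.

1.371625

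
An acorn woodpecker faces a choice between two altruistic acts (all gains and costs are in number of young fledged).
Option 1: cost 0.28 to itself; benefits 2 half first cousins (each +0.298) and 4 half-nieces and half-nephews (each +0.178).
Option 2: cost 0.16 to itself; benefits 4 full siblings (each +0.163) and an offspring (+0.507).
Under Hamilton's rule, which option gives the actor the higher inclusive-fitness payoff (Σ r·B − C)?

Option 1: r to a half first cousin = 0.0625.
Option 1: r to a half-niece or half-nephew = 0.125.
Option 1: Σ r·B − C = (2·0.0625·0.298 + 4·0.125·0.178) − 0.28 = -0.15375.
Option 2: r to a full sibling = 0.5.
Option 2: r to an offspring = 0.5.
Option 2: Σ r·B − C = (4·0.5·0.163 + 1·0.5·0.507) − 0.16 = 0.4195.
Option 2 has the higher net inclusive-fitness payoff.

Option 2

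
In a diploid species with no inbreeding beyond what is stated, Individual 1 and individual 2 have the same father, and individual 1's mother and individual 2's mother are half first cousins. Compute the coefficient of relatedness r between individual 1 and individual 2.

0.265625

With two independent routes of shared ancestry, r is the sum of the two contributions.
Individual 1 and individual 2 are related in two ways: half-sibs through their shared father (r = 1/4) and half second cousins through their mothers (r = 1/64).
r = 1/4 + 1/64 = 17/64 = 0.265625.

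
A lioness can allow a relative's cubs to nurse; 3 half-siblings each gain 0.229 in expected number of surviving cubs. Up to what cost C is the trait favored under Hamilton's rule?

0.17175

r to a half-sibling = 0.25 (half-sibs share one parent — one path of length 2: r = (1/2)^2 = 1/4).
Hamilton's rule: n·r·B > C, so the trait is favored while C < n·r·B = 3·0.25·0.229 = 0.17175.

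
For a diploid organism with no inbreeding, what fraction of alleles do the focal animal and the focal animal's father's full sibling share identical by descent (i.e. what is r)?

0.25

Each parent–offspring link contributes a factor of 1/2, and independent paths through distinct common ancestors add.
Full aunt/uncle↔niece/nephew: two paths of length 3 through the shared grandparent pair: r = 2·(1/2)^3 = 1/4.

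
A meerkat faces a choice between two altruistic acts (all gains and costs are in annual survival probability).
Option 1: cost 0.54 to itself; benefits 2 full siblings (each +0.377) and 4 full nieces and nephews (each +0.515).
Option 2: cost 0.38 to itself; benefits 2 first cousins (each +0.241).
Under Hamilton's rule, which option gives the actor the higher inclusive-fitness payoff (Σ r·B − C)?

Option 1: r to a full sibling = 0.5.
Option 1: r to a full niece or nephew = 0.25.
Option 1: Σ r·B − C = (2·0.5·0.377 + 4·0.25·0.515) − 0.54 = 0.352.
Option 2: r to a first cousin = 0.125.
Option 2: Σ r·B − C = (2·0.125·0.241) − 0.38 = -0.31975.
Option 1 has the higher net inclusive-fitness payoff.

Option 1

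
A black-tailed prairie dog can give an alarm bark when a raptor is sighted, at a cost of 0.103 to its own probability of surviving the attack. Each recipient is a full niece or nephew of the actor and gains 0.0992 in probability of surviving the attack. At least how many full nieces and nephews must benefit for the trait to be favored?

r to a full niece or nephew = 0.25 (full aunt/uncle↔niece/nephew: two paths of length 3 through the shared grandparent pair: r = 2·(1/2)^3 = 1/4).
Hamilton's rule: n·r·B > C  ⇒  n > C/(r·B) = 0.103/(0.25·0.0992) = 4.153.
The smallest integer exceeding 4.153 is 5.

5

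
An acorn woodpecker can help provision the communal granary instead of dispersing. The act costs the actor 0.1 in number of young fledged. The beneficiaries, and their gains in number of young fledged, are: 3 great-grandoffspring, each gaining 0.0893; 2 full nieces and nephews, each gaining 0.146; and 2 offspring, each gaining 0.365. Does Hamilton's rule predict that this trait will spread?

Hamilton's rule: the trait is favored when the sum of r·B over every recipient exceeds the actor's cost C.
r to a great-grandoffspring = 1/8 (three parent–offspring links: r = (1/2)^3 = 1/8).
r to a full niece or nephew = 1/4 (full aunt/uncle↔niece/nephew: two paths of length 3 through the shared grandparent pair: r = 2·(1/2)^3 = 1/4).
r to an offspring = 0.5 (one parent–offspring link: r = (1/2)^1 = 1/2).
Summing one r·B term per recipient: 3·0.125·0.0893 + 2·0.25·0.146 + 2·0.5·0.365 = 0.4714875.
0.4714875 > 0.1: the indirect benefit exceeds the cost.

Yes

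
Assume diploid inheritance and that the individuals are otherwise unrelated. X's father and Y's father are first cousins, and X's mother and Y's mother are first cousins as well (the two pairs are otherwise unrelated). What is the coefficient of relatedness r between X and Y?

0.0625

Independent pedigree routes through distinct common ancestors add.
X and Y are related in two ways: second cousins through their fathers (r = 1/32) and second cousins through their mothers (r = 1/32).
r = 1/32 + 1/32 = 0.0625.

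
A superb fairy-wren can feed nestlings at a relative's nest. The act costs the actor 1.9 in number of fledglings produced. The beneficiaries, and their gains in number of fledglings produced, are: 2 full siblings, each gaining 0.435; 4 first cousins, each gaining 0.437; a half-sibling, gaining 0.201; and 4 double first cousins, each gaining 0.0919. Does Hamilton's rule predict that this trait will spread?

No

Hamilton's rule: the trait is favored when the sum of r·B over every recipient exceeds the actor's cost C.
r to a full sibling = 0.5 (full sibs share both parents — two paths of length 2: r = 2·(1/2)^2 = 1/2).
r to a first cousin = 1/8 (first cousins share one grandparent pair — two paths of length 4: r = 2·(1/2)^4 = 1/8).
r to a half-sibling = 1/4 (half-sibs share one parent — one path of length 2: r = (1/2)^2 = 1/4).
r to a double first cousin = 0.25 (double first cousins share both grandparent pairs — four paths of length 4: r = 4·(1/2)^4 = 1/4).
Summing one r·B term per recipient: 2·0.5·0.435 + 4·0.125·0.437 + 1·0.25·0.201 + 4·0.25·0.0919 = 0.79565.
0.79565 < 1.9: the indirect benefit is less than the cost.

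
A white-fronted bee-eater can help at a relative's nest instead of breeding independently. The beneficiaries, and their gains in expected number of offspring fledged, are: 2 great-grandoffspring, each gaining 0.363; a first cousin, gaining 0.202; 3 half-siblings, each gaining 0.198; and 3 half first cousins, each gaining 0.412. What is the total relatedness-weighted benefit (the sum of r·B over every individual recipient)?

0.34175

r to a great-grandoffspring = 0.125 (three parent–offspring links: r = (1/2)^3 = 1/8).
r to a first cousin = 0.125 (first cousins share one grandparent pair — two paths of length 4: r = 2·(1/2)^4 = 1/8).
r to a half-sibling = 1/4 (half-sibs share one parent — one path of length 2: r = (1/2)^2 = 1/4).
r to a half first cousin = 0.0625 (half first cousins share one grandparent — one path of length 4: r = (1/2)^4 = 1/16).
Summing one r·B term per recipient: 2·0.125·0.363 + 1·0.125·0.202 + 3·0.25·0.198 + 3·0.0625·0.412 = 0.34175.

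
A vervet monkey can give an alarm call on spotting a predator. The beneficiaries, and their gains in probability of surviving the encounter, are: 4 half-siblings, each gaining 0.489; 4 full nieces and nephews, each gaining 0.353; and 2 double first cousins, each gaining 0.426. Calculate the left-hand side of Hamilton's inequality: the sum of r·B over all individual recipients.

r to a half-sibling = 0.25 (half-sibs share one parent — one path of length 2: r = (1/2)^2 = 1/4).
r to a full niece or nephew = 0.25 (full aunt/uncle↔niece/nephew: two paths of length 3 through the shared grandparent pair: r = 2·(1/2)^3 = 1/4).
r to a double first cousin = 1/4 (double first cousins share both grandparent pairs — four paths of length 4: r = 4·(1/2)^4 = 1/4).
Summing one r·B term per recipient: 4·0.25·0.489 + 4·0.25·0.353 + 2·0.25·0.426 = 1.055.

1.055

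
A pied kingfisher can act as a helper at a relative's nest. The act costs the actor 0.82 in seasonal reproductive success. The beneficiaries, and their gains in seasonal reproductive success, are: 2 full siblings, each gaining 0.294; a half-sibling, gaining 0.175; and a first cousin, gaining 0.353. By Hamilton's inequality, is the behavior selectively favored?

Hamilton's rule: the trait is favored when the sum of r·B over every recipient exceeds the actor's cost C.
r to a full sibling = 1/2 (full sibs share both parents — two paths of length 2: r = 2·(1/2)^2 = 1/2).
r to a half-sibling = 1/4 (half-sibs share one parent — one path of length 2: r = (1/2)^2 = 1/4).
r to a first cousin = 1/8 (first cousins share one grandparent pair — two paths of length 4: r = 2·(1/2)^4 = 1/8).
Summing one r·B term per recipient: 2·0.5·0.294 + 1·0.25·0.175 + 1·0.125·0.353 = 0.381875.
0.381875 < 0.82: the indirect benefit is less than the cost.

No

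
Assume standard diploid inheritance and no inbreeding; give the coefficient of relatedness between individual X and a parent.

0.5

One parent–offspring link: r = (1/2)^1 = 1/2.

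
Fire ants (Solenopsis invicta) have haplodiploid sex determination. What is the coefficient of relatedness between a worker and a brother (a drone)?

Her haploid brother carries none of their father's genes and a random half of their mother's genome; that half matches the maternal half of her own genome with probability 1/2: r = 1/2 · 1/2 = 1/4.

0.25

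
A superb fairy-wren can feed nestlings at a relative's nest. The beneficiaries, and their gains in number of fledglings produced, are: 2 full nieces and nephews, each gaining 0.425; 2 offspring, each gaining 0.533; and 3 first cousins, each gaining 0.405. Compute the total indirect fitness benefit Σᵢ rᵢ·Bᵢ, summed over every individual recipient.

r to a full niece or nephew = 0.25 (full aunt/uncle↔niece/nephew: two paths of length 3 through the shared grandparent pair: r = 2·(1/2)^3 = 1/4).
r to an offspring = 1/2 (one parent–offspring link: r = (1/2)^1 = 1/2).
r to a first cousin = 0.125 (first cousins share one grandparent pair — two paths of length 4: r = 2·(1/2)^4 = 1/8).
Summing one r·B term per recipient: 2·0.25·0.425 + 2·0.5·0.533 + 3·0.125·0.405 = 0.897375.

0.897375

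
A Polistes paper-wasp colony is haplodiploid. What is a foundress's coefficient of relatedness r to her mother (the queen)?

0.5

One meiotic link between diploid queen and diploid daughter: r = 1/2.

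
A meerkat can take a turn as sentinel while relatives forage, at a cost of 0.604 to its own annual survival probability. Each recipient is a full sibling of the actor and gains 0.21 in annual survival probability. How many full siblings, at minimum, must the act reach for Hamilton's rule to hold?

6

r to a full sibling = 0.5 (full sibs share both parents — two paths of length 2: r = 2·(1/2)^2 = 1/2).
Hamilton's rule: n·r·B > C  ⇒  n > C/(r·B) = 0.604/(0.5·0.21) = 5.752.
The smallest integer exceeding 5.752 is 6.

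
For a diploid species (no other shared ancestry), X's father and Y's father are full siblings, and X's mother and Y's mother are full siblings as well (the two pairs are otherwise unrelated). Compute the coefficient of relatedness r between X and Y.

0.25

Relatedness sums over independent paths through distinct common ancestors.
X and Y are related in two ways: first cousins through their fathers (r = 1/8) and first cousins through their mothers (r = 1/8) — i.e. double first cousins.
r = 1/8 + 1/8 = 0.25.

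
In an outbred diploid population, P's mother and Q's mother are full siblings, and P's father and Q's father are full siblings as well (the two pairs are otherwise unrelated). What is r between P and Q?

0.25

Relatedness sums over independent paths through distinct common ancestors.
P and Q are related in two ways: first cousins through their mothers (r = 1/8) and first cousins through their fathers (r = 1/8) — i.e. double first cousins.
r = 1/8 + 1/8 = 0.25.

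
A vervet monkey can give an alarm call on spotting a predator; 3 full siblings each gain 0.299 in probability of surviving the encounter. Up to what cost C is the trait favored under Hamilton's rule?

0.4485

r to a full sibling = 0.5 (full sibs share both parents — two paths of length 2: r = 2·(1/2)^2 = 1/2).
Hamilton's rule: n·r·B > C, so the trait is favored while C < n·r·B = 3·0.5·0.299 = 0.4485.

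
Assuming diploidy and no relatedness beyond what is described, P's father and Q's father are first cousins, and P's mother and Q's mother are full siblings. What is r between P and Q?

With two independent routes of shared ancestry, r is the sum of the two contributions.
P and Q are related in two ways: second cousins through their fathers (r = 1/32) and first cousins through their mothers (r = 1/8).
r = 1/32 + 1/8 = 5/32 = 0.15625.

0.15625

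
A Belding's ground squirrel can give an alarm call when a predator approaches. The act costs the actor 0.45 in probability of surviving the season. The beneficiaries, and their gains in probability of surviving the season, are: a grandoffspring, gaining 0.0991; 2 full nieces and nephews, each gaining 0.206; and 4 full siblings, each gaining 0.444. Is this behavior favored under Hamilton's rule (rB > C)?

Hamilton's rule: the trait is favored when the sum of r·B over every recipient exceeds the actor's cost C.
r to a grandoffspring = 1/4 (two parent–offspring links: r = (1/2)^2 = 1/4).
r to a full niece or nephew = 0.25 (full aunt/uncle↔niece/nephew: two paths of length 3 through the shared grandparent pair: r = 2·(1/2)^3 = 1/4).
r to a full sibling = 1/2 (full sibs share both parents — two paths of length 2: r = 2·(1/2)^2 = 1/2).
Summing one r·B term per recipient: 1·0.25·0.0991 + 2·0.25·0.206 + 4·0.5·0.444 = 1.015775.
1.015775 > 0.45: the indirect benefit exceeds the cost.

Yes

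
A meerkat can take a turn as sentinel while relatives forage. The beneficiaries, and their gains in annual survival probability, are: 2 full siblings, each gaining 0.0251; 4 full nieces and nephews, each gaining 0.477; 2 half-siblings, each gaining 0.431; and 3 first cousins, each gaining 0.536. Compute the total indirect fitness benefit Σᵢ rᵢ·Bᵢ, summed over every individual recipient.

r to a full sibling = 1/2 (full sibs share both parents — two paths of length 2: r = 2·(1/2)^2 = 1/2).
r to a full niece or nephew = 0.25 (full aunt/uncle↔niece/nephew: two paths of length 3 through the shared grandparent pair: r = 2·(1/2)^3 = 1/4).
r to a half-sibling = 1/4 (half-sibs share one parent — one path of length 2: r = (1/2)^2 = 1/4).
r to a first cousin = 1/8 (first cousins share one grandparent pair — two paths of length 4: r = 2·(1/2)^4 = 1/8).
Summing one r·B term per recipient: 2·0.5·0.0251 + 4·0.25·0.477 + 2·0.25·0.431 + 3·0.125·0.536 = 0.9186.

0.9186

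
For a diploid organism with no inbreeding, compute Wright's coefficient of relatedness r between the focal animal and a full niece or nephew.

0.25

Each parent–offspring link contributes a factor of 1/2, and independent paths through distinct common ancestors add.
Full aunt/uncle↔niece/nephew: two paths of length 3 through the shared grandparent pair: r = 2·(1/2)^3 = 1/4.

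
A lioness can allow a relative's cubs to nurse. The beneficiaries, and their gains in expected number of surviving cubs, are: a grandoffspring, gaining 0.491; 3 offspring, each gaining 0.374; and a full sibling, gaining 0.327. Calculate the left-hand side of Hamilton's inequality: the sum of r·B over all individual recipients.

0.84725

r to a grandoffspring = 0.25 (two parent–offspring links: r = (1/2)^2 = 1/4).
r to an offspring = 0.5 (one parent–offspring link: r = (1/2)^1 = 1/2).
r to a full sibling = 1/2 (full sibs share both parents — two paths of length 2: r = 2·(1/2)^2 = 1/2).
Summing one r·B term per recipient: 1·0.25·0.491 + 3·0.5·0.374 + 1·0.5·0.327 = 0.84725.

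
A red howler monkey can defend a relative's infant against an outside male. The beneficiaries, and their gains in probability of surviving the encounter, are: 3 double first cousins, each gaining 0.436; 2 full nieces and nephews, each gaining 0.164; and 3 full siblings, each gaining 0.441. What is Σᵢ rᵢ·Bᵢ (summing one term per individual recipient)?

r to a double first cousin = 1/4 (double first cousins share both grandparent pairs — four paths of length 4: r = 4·(1/2)^4 = 1/4).
r to a full niece or nephew = 1/4 (full aunt/uncle↔niece/nephew: two paths of length 3 through the shared grandparent pair: r = 2·(1/2)^3 = 1/4).
r to a full sibling = 1/2 (full sibs share both parents — two paths of length 2: r = 2·(1/2)^2 = 1/2).
Summing one r·B term per recipient: 3·0.25·0.436 + 2·0.25·0.164 + 3·0.5·0.441 = 1.0705.

1.0705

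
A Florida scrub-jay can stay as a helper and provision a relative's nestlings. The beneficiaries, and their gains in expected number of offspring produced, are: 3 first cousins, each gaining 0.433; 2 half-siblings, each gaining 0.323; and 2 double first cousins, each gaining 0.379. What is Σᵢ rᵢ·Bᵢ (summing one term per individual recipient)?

0.513375

r to a first cousin = 1/8 (first cousins share one grandparent pair — two paths of length 4: r = 2·(1/2)^4 = 1/8).
r to a half-sibling = 0.25 (half-sibs share one parent — one path of length 2: r = (1/2)^2 = 1/4).
r to a double first cousin = 1/4 (double first cousins share both grandparent pairs — four paths of length 4: r = 4·(1/2)^4 = 1/4).
Summing one r·B term per recipient: 3·0.125·0.433 + 2·0.25·0.323 + 2·0.25·0.379 = 0.513375.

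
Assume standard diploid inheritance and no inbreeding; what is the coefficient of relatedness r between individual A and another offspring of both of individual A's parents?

Each parent–offspring link contributes a factor of 1/2, and independent paths through distinct common ancestors add.
Full sibs share both parents — two paths of length 2: r = 2·(1/2)^2 = 1/2.

0.5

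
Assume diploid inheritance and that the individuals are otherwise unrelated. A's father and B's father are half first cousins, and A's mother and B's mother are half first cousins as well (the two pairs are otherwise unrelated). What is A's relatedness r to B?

Wright's path rule: contributions from independent ancestry routes add.
A and B are related in two ways: half second cousins through their fathers (r = 1/64) and half second cousins through their mothers (r = 1/64).
r = 1/64 + 1/64 = 1/32 = 0.03125.

0.03125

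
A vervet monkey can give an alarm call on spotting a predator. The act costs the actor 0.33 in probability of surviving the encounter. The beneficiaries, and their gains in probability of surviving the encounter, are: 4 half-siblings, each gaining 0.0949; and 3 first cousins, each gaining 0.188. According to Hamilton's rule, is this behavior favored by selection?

Hamilton's rule: the trait is favored when the sum of r·B over every recipient exceeds the actor's cost C.
r to a half-sibling = 1/4 (half-sibs share one parent — one path of length 2: r = (1/2)^2 = 1/4).
r to a first cousin = 1/8 (first cousins share one grandparent pair — two paths of length 4: r = 2·(1/2)^4 = 1/8).
Summing one r·B term per recipient: 4·0.25·0.0949 + 3·0.125·0.188 = 0.1654.
0.1654 < 0.33: the indirect benefit is less than the cost.

No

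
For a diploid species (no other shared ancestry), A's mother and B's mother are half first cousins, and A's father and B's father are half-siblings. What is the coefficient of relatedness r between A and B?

With two independent routes of shared ancestry, r is the sum of the two contributions.
A and B are related in two ways: half second cousins through their mothers (r = 1/64) and half first cousins through their fathers (r = 1/16).
r = 1/64 + 1/16 = 5/64 = 0.078125.

0.078125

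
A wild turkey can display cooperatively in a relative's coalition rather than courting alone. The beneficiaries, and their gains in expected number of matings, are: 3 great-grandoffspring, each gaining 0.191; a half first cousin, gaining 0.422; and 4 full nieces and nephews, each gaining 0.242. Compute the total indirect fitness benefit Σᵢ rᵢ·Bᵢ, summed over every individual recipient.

0.34

r to a great-grandoffspring = 1/8 (three parent–offspring links: r = (1/2)^3 = 1/8).
r to a half first cousin = 0.0625 (half first cousins share one grandparent — one path of length 4: r = (1/2)^4 = 1/16).
r to a full niece or nephew = 0.25 (full aunt/uncle↔niece/nephew: two paths of length 3 through the shared grandparent pair: r = 2·(1/2)^3 = 1/4).
Summing one r·B term per recipient: 3·0.125·0.191 + 1·0.0625·0.422 + 4·0.25·0.242 = 0.34.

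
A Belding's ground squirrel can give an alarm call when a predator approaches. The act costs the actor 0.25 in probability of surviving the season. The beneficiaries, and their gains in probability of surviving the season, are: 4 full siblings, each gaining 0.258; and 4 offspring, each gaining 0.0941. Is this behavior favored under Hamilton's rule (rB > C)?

Hamilton's rule: the trait is favored when the sum of r·B over every recipient exceeds the actor's cost C.
r to a full sibling = 1/2 (full sibs share both parents — two paths of length 2: r = 2·(1/2)^2 = 1/2).
r to an offspring = 1/2 (one parent–offspring link: r = (1/2)^1 = 1/2).
Summing one r·B term per recipient: 4·0.5·0.258 + 4·0.5·0.0941 = 0.7042.
0.7042 > 0.25: the indirect benefit exceeds the cost.

Yes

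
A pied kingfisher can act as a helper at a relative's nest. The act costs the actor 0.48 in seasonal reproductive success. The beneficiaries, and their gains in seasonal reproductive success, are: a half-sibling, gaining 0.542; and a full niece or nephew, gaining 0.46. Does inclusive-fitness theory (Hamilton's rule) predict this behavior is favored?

Hamilton's rule: the trait is favored when the sum of r·B over every recipient exceeds the actor's cost C.
r to a half-sibling = 1/4 (half-sibs share one parent — one path of length 2: r = (1/2)^2 = 1/4).
r to a full niece or nephew = 1/4 (full aunt/uncle↔niece/nephew: two paths of length 3 through the shared grandparent pair: r = 2·(1/2)^3 = 1/4).
Summing one r·B term per recipient: 1·0.25·0.542 + 1·0.25·0.46 = 0.2505.
0.2505 < 0.48: the indirect benefit is less than the cost.

No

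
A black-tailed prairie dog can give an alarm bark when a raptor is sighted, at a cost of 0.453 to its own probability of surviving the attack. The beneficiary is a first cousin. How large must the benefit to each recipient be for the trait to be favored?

3.624

r to a first cousin = 0.125 (first cousins share one grandparent pair — two paths of length 4: r = 2·(1/2)^4 = 1/8).
Hamilton's rule with n recipients of equal r: n·r·B > C, so B > C/(n·r) = 0.453/(1·0.125) = 3.624.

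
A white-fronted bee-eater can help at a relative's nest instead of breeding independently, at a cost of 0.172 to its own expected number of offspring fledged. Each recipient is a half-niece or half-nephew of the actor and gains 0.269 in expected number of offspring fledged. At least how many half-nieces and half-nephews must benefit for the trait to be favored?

6

r to a half-niece or half-nephew = 0.125 (half-aunt/uncle↔niece/nephew: one path of length 3: r = (1/2)^3 = 1/8).
Hamilton's rule: n·r·B > C  ⇒  n > C/(r·B) = 0.172/(0.125·0.269) = 5.115.
The smallest integer exceeding 5.115 is 6.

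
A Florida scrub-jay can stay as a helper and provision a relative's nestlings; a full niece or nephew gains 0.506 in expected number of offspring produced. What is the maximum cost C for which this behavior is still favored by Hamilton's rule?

0.1265

r to a full niece or nephew = 1/4 (full aunt/uncle↔niece/nephew: two paths of length 3 through the shared grandparent pair: r = 2·(1/2)^3 = 1/4).
Hamilton's rule: n·r·B > C, so the trait is favored while C < n·r·B = 1·0.25·0.506 = 0.1265.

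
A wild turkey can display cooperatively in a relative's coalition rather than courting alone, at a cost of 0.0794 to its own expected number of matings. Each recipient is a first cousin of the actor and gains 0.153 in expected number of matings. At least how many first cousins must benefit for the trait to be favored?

5

r to a first cousin = 1/8 (first cousins share one grandparent pair — two paths of length 4: r = 2·(1/2)^4 = 1/8).
Hamilton's rule: n·r·B > C  ⇒  n > C/(r·B) = 0.0794/(0.125·0.153) = 4.152.
The smallest integer exceeding 4.152 is 5.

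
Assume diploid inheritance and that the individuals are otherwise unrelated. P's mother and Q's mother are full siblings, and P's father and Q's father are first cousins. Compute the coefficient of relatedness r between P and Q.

0.15625

Wright's path rule: contributions from independent ancestry routes add.
P and Q are related in two ways: first cousins through their mothers (r = 1/8) and second cousins through their fathers (r = 1/32).
r = 1/8 + 1/32 = 5/32 = 0.15625.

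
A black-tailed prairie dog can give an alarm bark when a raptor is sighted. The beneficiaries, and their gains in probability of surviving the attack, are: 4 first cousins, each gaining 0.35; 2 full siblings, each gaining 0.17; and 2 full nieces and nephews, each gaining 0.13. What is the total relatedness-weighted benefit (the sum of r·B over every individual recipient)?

r to a first cousin = 1/8 (first cousins share one grandparent pair — two paths of length 4: r = 2·(1/2)^4 = 1/8).
r to a full sibling = 0.5 (full sibs share both parents — two paths of length 2: r = 2·(1/2)^2 = 1/2).
r to a full niece or nephew = 1/4 (full aunt/uncle↔niece/nephew: two paths of length 3 through the shared grandparent pair: r = 2·(1/2)^3 = 1/4).
Summing one r·B term per recipient: 4·0.125·0.35 + 2·0.5·0.17 + 2·0.25·0.13 = 0.41.

0.41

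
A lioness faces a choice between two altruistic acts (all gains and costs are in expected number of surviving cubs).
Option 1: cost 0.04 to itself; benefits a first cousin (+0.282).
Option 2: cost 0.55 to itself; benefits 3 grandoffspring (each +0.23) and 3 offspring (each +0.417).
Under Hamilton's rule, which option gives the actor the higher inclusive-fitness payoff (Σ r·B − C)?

Option 1: r to a first cousin = 0.125.
Option 1: Σ r·B − C = (1·0.125·0.282) − 0.04 = -0.00475.
Option 2: r to a grandoffspring = 0.25.
Option 2: r to an offspring = 0.5.
Option 2: Σ r·B − C = (3·0.25·0.23 + 3·0.5·0.417) − 0.55 = 0.248.
Option 2 has the higher net inclusive-fitness payoff.

Option 2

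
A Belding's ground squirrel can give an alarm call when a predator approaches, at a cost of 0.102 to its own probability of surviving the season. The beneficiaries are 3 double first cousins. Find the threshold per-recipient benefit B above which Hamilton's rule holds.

0.136

r to a double first cousin = 0.25 (double first cousins share both grandparent pairs — four paths of length 4: r = 4·(1/2)^4 = 1/4).
Hamilton's rule with n recipients of equal r: n·r·B > C, so B > C/(n·r) = 0.102/(3·0.25) = 0.136.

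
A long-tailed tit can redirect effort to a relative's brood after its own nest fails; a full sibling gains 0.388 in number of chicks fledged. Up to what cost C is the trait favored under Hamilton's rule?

r to a full sibling = 1/2 (full sibs share both parents — two paths of length 2: r = 2·(1/2)^2 = 1/2).
Hamilton's rule: n·r·B > C, so the trait is favored while C < n·r·B = 1·0.5·0.388 = 0.194.

0.194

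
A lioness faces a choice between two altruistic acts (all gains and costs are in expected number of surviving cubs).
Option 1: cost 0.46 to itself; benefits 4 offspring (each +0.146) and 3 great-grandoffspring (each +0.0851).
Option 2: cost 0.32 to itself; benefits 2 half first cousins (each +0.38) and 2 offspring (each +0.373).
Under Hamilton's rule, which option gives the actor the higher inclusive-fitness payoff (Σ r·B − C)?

Option 1: r to an offspring = 0.5.
Option 1: r to a great-grandoffspring = 0.125.
Option 1: Σ r·B − C = (4·0.5·0.146 + 3·0.125·0.0851) − 0.46 = -0.1360875.
Option 2: r to a half first cousin = 0.0625.
Option 2: r to an offspring = 0.5.
Option 2: Σ r·B − C = (2·0.0625·0.38 + 2·0.5·0.373) − 0.32 = 0.1005.
Option 2 has the higher net inclusive-fitness payoff.

Option 2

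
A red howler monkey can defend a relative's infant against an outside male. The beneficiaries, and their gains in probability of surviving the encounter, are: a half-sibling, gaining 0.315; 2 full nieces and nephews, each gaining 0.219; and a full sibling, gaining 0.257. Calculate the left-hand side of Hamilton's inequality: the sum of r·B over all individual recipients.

0.31675

r to a half-sibling = 0.25 (half-sibs share one parent — one path of length 2: r = (1/2)^2 = 1/4).
r to a full niece or nephew = 1/4 (full aunt/uncle↔niece/nephew: two paths of length 3 through the shared grandparent pair: r = 2·(1/2)^3 = 1/4).
r to a full sibling = 1/2 (full sibs share both parents — two paths of length 2: r = 2·(1/2)^2 = 1/2).
Summing one r·B term per recipient: 1·0.25·0.315 + 2·0.25·0.219 + 1·0.5·0.257 = 0.31675.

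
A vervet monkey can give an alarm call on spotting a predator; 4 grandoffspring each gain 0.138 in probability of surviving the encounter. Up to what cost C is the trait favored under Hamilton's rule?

r to a grandoffspring = 0.25 (two parent–offspring links: r = (1/2)^2 = 1/4).
Hamilton's rule: n·r·B > C, so the trait is favored while C < n·r·B = 4·0.25·0.138 = 0.138.

0.138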